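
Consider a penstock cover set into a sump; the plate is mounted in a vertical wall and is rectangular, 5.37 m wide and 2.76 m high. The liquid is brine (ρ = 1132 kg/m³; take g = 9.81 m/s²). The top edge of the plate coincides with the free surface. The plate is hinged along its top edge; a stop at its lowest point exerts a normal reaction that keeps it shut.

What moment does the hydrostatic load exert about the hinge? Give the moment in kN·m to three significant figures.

M ≈ 418 kN·m

γ = ρg = 1132 × 9.81 / 1000 = 11.10492 kN/m³.
The centroid lies 2.76/2 = 1.38 m below the top edge, so the centroid depth is h_c = 1.38 m.
A = 5.37 × 2.76 = 14.8212 m².
Resultant F = γ·h_c·A = 11.10492 × 1.38 × 14.8212 = 227.132 kN.
I_c = b·h³/12 = 5.37 × 2.76³/12 = 9.4085 m⁴.
Centre of pressure: y_p = y_c + I_c/(y_c·A) = 1.38 + 9.4085/(1.38 × 14.8212) = 1.38 + 0.46 = 1.84 m along the plane.
The resultant acts 1.38 + 0.46 = 1.84 m (along the plate) below the hinge at the top edge, so the moment about the hinge is M = F × 1.84 = 227.132 × 1.84 = 417.923 kN·m.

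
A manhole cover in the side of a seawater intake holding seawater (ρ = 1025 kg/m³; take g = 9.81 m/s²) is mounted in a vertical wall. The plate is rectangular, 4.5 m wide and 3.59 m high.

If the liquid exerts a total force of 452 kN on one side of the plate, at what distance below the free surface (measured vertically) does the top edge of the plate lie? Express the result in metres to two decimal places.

γ = ρg = 1025 × 9.81 / 1000 = 10.05525 kN/m³.
A = 4.5 × 3.59 = 16.155 m².
From F = γ·h_c·A, the centroid depth is h_c = 452/(10.05525 × 16.155) = 2.78252 m.
The centroid lies 3.59/2 = 1.795 m below the top edge, so the top edge sits at h_top = 2.78252 − 1.795 = 0.98752 m below the surface.

d_top ≈ 0.99 m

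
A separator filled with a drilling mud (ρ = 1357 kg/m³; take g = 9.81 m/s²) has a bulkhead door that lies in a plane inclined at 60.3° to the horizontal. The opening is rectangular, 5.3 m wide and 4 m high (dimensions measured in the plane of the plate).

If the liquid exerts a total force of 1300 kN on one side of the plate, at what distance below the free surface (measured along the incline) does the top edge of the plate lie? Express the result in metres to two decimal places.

γ = ρg = 1357 × 9.81 / 1000 = 13.31217 kN/m³.
A = 5.3 × 4 = 21.2 m².
From F = γ·h_c·A, the centroid depth is h_c = 1300/(13.31217 × 21.2) = 4.60637 m.
Let θ = 60.3° be the plate's angle to the horizontal; measure y along the incline from where the plane meets the free surface. Vertical depth h = y·sinθ with sinθ = 0.868632.
Along the incline, y_c = h_c/sinθ = 4.60637/0.868632 = 5.30302 m.
The centroid lies 4/2 = 2 m below the top edge, so the top edge sits at y_top = 5.30302 − 2 = 3.30302 m along the incline.

y_top ≈ 3.30 m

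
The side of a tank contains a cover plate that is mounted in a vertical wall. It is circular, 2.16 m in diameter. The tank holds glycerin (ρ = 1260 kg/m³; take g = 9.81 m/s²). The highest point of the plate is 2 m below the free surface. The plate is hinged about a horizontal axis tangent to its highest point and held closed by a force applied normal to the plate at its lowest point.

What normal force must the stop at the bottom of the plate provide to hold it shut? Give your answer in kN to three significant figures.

γ = ρg = 1260 × 9.81 / 1000 = 12.3606 kN/m³.
The centroid is at the centre, 1.08 m below the top of the plate, so the centroid depth is h_c = 2 + 1.08 = 3.08 m.
A = π(1.08)² = 3.66435 m².
Resultant F = γ·h_c·A = 12.3606 × 3.08 × 3.66435 = 139.504 kN.
I_c = πr⁴/4 = π × 1.08⁴/4 = 1.06853 m⁴.
Centre of pressure: y_p = y_c + I_c/(y_c·A) = 3.08 + 1.06853/(3.08 × 3.66435) = 3.08 + 0.0946758 = 3.17468 m along the plane.
The resultant acts 1.08 + 0.0946758 = 1.17468 m (along the plate) below the hinge at the top edge, so the moment about the hinge is M = F × 1.17468 = 139.504 × 1.17468 = 163.873 kN·m.
A normal force at the bottom, 2.16 m from the hinge, must supply this moment: P = 163.873/2.16 = 75.8671 kN.

P ≈ 75.9 kN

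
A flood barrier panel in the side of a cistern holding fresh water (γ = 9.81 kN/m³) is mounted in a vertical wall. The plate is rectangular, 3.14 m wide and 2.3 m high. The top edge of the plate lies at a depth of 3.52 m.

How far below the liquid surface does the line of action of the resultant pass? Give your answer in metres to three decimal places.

γ = 9.81 kN/m³.
The centroid lies 2.3/2 = 1.15 m below the top edge, so the centroid depth is h_c = 3.52 + 1.15 = 4.67 m.
A = 3.14 × 2.3 = 7.222 m².
Resultant F = γ·h_c·A = 9.81 × 4.67 × 7.222 = 330.859 kN.
I_c = b·h³/12 = 3.14 × 2.3³/12 = 3.1837 m⁴.
Centre of pressure: y_p = y_c + I_c/(y_c·A) = 4.67 + 3.1837/(4.67 × 7.222) = 4.67 + 0.0943969 = 4.7644 m along the plane.

h_p = 4.764 m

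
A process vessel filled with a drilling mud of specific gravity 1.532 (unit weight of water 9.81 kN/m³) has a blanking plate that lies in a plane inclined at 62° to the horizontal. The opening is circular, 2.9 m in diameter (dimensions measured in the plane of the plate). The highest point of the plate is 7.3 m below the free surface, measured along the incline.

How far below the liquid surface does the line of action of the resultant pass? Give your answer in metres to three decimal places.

h_p = 7.779 m

γ = 1.532 × 9.81 = 15.02892 kN/m³.
Let θ = 62° be the plate's angle to the horizontal; measure y along the incline from where the plane meets the free surface. Vertical depth h = y·sinθ with sinθ = 0.882948.
The centroid is at the centre, 1.45 m below the top of the plate, so y_c = 7.3 + 1.45 = 8.75 m and h_c = 8.75 × 0.882948 = 7.72579 m.
A = π(1.45)² = 6.6052 m².
Resultant F = γ·h_c·A = 15.02892 × 7.72579 × 6.6052 = 766.932 kN.
I_c = πr⁴/4 = π × 1.45⁴/4 = 3.47186 m⁴.
Centre of pressure: y_p = y_c + I_c/(y_c·A) = 8.75 + 3.47186/(8.75 × 6.6052) = 8.75 + 0.0600715 = 8.81007 m along the plane.
Vertically, h_p = y_p·sinθ = 8.81007 × 0.882948 = 7.77883 m.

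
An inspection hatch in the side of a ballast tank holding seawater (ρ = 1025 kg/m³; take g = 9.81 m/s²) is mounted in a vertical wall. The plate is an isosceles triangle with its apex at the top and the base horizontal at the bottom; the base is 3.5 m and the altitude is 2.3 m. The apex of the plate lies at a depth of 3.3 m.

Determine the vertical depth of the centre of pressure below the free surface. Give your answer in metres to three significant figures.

γ = ρg = 1025 × 9.81 / 1000 = 10.05525 kN/m³.
With the apex up, the centroid sits 2h/3 = 2 × 2.3/3 = 1.53333 m below the apex, so the centroid depth is h_c = 3.3 + 1.53333 = 4.83333 m.
A = ½ × 3.5 × 2.3 = 4.025 m².
Resultant F = γ·h_c·A = 10.05525 × 4.83333 × 4.025 = 195.616 kN.
I_c = b·h³/36 = 3.5 × 2.3³/36 = 1.1829 m⁴.
Centre of pressure: y_p = y_c + I_c/(y_c·A) = 4.83333 + 1.1829/(4.83333 × 4.025) = 4.83333 + 0.0608045 = 4.89413 m along the plane.

h_p = 4.89 m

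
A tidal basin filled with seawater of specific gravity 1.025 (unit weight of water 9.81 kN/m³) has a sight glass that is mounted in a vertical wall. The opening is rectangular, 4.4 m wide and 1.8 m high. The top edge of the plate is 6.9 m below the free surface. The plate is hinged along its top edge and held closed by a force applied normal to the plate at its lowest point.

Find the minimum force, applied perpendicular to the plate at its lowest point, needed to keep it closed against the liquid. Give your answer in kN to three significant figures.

γ = 1.025 × 9.81 = 10.05525 kN/m³.
The centroid lies 1.8/2 = 0.9 m below the top edge, so the centroid depth is h_c = 6.9 + 0.9 = 7.8 m.
A = 4.4 × 1.8 = 7.92 m².
Resultant F = γ·h_c·A = 10.05525 × 7.8 × 7.92 = 621.173 kN.
I_c = b·h³/12 = 4.4 × 1.8³/12 = 2.1384 m⁴.
Centre of pressure: y_p = y_c + I_c/(y_c·A) = 7.8 + 2.1384/(7.8 × 7.92) = 7.8 + 0.0346154 = 7.83462 m along the plane.
The resultant acts 0.9 + 0.0346154 = 0.934615 m (along the plate) below the hinge at the top edge, so the moment about the hinge is M = F × 0.934615 = 621.173 × 0.934615 = 580.558 kN·m.
A normal force at the bottom, 1.8 m from the hinge, must supply this moment: P = 580.558/1.8 = 322.532 kN.

P ≈ 323 kN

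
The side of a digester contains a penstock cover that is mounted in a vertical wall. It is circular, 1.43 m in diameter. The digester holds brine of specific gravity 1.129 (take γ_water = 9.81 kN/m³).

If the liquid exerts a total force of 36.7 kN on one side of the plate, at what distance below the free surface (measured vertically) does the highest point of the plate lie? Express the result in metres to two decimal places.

d_top ≈ 1.35 m

γ = 1.129 × 9.81 = 11.07549 kN/m³.
A = π(0.715)² = 1.60606 m².
From F = γ·h_c·A, the centroid depth is h_c = 36.7/(11.07549 × 1.60606) = 2.0632 m.
The centroid is at the centre, 0.715 m below the top of the plate, so the highest point sits at h_top = 2.0632 − 0.715 = 1.3482 m below the surface.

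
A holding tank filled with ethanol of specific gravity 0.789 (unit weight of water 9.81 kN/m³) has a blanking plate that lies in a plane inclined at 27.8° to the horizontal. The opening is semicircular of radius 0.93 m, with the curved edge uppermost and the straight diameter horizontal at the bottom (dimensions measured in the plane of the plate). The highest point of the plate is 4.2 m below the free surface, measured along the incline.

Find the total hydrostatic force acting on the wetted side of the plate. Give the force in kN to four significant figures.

F ≈ 23.22 kN

γ = 0.789 × 9.81 = 7.74009 kN/m³.
Let θ = 27.8° be the plate's angle to the horizontal; measure y along the incline from where the plane meets the free surface. Vertical depth h = y·sinθ with sinθ = 0.466387.
The centroid lies 4r/(3π) = 0.394704 m above the diameter, so r − 4r/(3π) = 0.93 − 0.394704 = 0.535296 m below the topmost point, so y_c = 4.2 + 0.535296 = 4.7353 m and h_c = 4.7353 × 0.466387 = 2.20848 m.
A = πr²/2 = π × 0.93²/2 = 1.35858 m².
Resultant F = γ·h_c·A = 7.74009 × 2.20848 × 1.35858 = 23.2233 kN.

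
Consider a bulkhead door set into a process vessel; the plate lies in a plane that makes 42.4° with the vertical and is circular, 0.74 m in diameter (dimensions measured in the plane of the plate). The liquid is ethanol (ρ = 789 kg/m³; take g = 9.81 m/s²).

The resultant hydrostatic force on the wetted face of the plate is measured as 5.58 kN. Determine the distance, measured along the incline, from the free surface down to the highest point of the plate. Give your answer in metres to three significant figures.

y_top ≈ 1.90 m

γ = ρg = 789 × 9.81 / 1000 = 7.74009 kN/m³.
A = π(0.37)² = 0.430084 m².
From F = γ·h_c·A, the centroid depth is h_c = 5.58/(7.74009 × 0.430084) = 1.67623 m.
The plate makes 42.4° with the vertical, i.e. θ = 90° − 42.4° = 47.6° to the horizontal. Measuring y along the incline from the free-surface line, vertical depth h = y·sinθ with sinθ = 0.738455.
Along the incline, y_c = h_c/sinθ = 1.67623/0.738455 = 2.26991 m.
The centroid is at the centre, 0.37 m below the top of the plate, so the highest point sits at y_top = 2.26991 − 0.37 = 1.89991 m along the incline.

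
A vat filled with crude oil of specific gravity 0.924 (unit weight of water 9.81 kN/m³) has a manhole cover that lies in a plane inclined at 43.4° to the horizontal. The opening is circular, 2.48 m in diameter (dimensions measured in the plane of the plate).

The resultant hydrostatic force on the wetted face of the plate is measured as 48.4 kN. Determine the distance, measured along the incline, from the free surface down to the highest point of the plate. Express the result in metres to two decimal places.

γ = 0.924 × 9.81 = 9.06444 kN/m³.
A = π(1.24)² = 4.83051 m².
From F = γ·h_c·A, the centroid depth is h_c = 48.4/(9.06444 × 4.83051) = 1.10538 m.
Let θ = 43.4° be the plate's angle to the horizontal; measure y along the incline from where the plane meets the free surface. Vertical depth h = y·sinθ with sinθ = 0.687088.
Along the incline, y_c = h_c/sinθ = 1.10538/0.687088 = 1.60879 m.
The centroid is at the centre, 1.24 m below the top of the plate, so the highest point sits at y_top = 1.60879 − 1.24 = 0.36879 m along the incline.

y_top ≈ 0.37 m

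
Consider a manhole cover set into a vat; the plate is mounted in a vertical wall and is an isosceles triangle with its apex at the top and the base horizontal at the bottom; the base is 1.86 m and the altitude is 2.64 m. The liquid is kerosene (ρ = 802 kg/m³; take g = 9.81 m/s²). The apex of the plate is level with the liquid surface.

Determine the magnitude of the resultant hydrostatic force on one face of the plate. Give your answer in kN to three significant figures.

γ = ρg = 802 × 9.81 / 1000 = 7.86762 kN/m³.
With the apex up, the centroid sits 2h/3 = 2 × 2.64/3 = 1.76 m below the apex, so the centroid depth is h_c = 1.76 m.
A = ½ × 1.86 × 2.64 = 2.4552 m².
Resultant F = γ·h_c·A = 7.86762 × 1.76 × 2.4552 = 33.9972 kN.

F ≈ 34.0 kN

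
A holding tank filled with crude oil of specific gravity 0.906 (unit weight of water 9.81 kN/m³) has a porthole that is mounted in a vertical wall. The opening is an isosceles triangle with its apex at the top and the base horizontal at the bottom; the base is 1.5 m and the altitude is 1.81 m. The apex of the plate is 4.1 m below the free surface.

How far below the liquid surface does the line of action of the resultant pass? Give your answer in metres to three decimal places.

h_p = 5.341 m

γ = 0.906 × 9.81 = 8.88786 kN/m³.
With the apex up, the centroid sits 2h/3 = 2 × 1.81/3 = 1.20667 m below the apex, so the centroid depth is h_c = 4.1 + 1.20667 = 5.30667 m.
A = ½ × 1.5 × 1.81 = 1.3575 m².
Resultant F = γ·h_c·A = 8.88786 × 5.30667 × 1.3575 = 64.0264 kN.
I_c = b·h³/36 = 1.5 × 1.81³/36 = 0.247073 m⁴.
Centre of pressure: y_p = y_c + I_c/(y_c·A) = 5.30667 + 0.247073/(5.30667 × 1.3575) = 5.30667 + 0.0342976 = 5.34097 m along the plane.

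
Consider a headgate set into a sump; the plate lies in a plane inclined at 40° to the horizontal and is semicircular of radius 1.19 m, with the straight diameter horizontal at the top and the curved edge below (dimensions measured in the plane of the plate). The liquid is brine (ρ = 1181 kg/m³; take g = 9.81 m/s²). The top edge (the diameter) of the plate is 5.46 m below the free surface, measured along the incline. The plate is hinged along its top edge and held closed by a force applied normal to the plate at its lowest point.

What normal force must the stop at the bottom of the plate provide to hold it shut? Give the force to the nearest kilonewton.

γ = ρg = 1181 × 9.81 / 1000 = 11.58561 kN/m³.
Let θ = 40° be the plate's angle to the horizontal; measure y along the incline from where the plane meets the free surface. Vertical depth h = y·sinθ with sinθ = 0.642788.
The centroid of a semicircle lies 4r/(3π) = 0.505052 m from the diameter, here below the top edge, so y_c = 5.46 + 0.505052 = 5.96505 m and h_c = 5.96505 × 0.642788 = 3.83426 m.
A = πr²/2 = π × 1.19²/2 = 2.2244 m².
Resultant F = γ·h_c·A = 11.58561 × 3.83426 × 2.2244 = 98.8128 kN.
I_c = (π/8 − 8/(9π))·r⁴ = 0.109757 × 1.19⁴ = 0.2201 m⁴.
Centre of pressure: y_p = y_c + I_c/(y_c·A) = 5.96505 + 0.2201/(5.96505 × 2.2244) = 5.96505 + 0.016588 = 5.98164 m along the plane.
The resultant acts 0.505052 + 0.016588 = 0.52164 m (along the plate) below the hinge at the top edge, so the moment about the hinge is M = F × 0.52164 = 98.8128 × 0.52164 = 51.5447 kN·m.
A normal force at the bottom, 1.19 m from the hinge, must supply this moment: P = 51.5447/1.19 = 43.3149 kN.

P ≈ 43 kN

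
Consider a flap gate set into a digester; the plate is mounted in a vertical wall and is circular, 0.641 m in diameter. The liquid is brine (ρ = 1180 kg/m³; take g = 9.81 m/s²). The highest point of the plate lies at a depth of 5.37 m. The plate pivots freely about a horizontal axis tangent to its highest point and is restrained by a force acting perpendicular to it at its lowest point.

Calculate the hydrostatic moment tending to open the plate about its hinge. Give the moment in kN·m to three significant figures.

M ≈ 6.91 kN·m

γ = ρg = 1180 × 9.81 / 1000 = 11.5758 kN/m³.
The centroid is at the centre, 0.3205 m below the top of the plate, so the centroid depth is h_c = 5.37 + 0.3205 = 5.6905 m.
A = π(0.3205)² = 0.322705 m².
Resultant F = γ·h_c·A = 11.5758 × 5.6905 × 0.322705 = 21.2573 kN.
I_c = πr⁴/4 = π × 0.3205⁴/4 = 0.00828709 m⁴.
Centre of pressure: y_p = y_c + I_c/(y_c·A) = 5.6905 + 0.00828709/(5.6905 × 0.322705) = 5.6905 + 0.0045128 = 5.69501 m along the plane.
The resultant acts 0.3205 + 0.0045128 = 0.325013 m (along the plate) below the hinge at the top edge, so the moment about the hinge is M = F × 0.325013 = 21.2573 × 0.325013 = 6.9089 kN·m.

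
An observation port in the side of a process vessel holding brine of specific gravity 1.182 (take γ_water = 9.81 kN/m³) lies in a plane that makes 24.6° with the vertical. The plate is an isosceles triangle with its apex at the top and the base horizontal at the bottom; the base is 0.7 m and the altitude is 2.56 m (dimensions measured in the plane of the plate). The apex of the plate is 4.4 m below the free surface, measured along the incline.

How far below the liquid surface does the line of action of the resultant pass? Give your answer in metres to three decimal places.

γ = 1.182 × 9.81 = 11.59542 kN/m³.
The plate makes 24.6° with the vertical, i.e. θ = 90° − 24.6° = 65.4° to the horizontal. Measuring y along the incline from the free-surface line, vertical depth h = y·sinθ with sinθ = 0.909236.
With the apex up, the centroid sits 2h/3 = 2 × 2.56/3 = 1.70667 m below the apex, so y_c = 4.4 + 1.70667 = 6.10667 m and h_c = 6.10667 × 0.909236 = 5.5524 m.
A = ½ × 0.7 × 2.56 = 0.896 m².
Resultant F = γ·h_c·A = 11.59542 × 5.5524 × 0.896 = 57.6866 kN.
I_c = b·h³/36 = 0.7 × 2.56³/36 = 0.326224 m⁴.
Centre of pressure: y_p = y_c + I_c/(y_c·A) = 6.10667 + 0.326224/(6.10667 × 0.896) = 6.10667 + 0.0596216 = 6.16629 m along the plane.
Vertically, h_p = y_p·sinθ = 6.16629 × 0.909236 = 5.60661 m.

h_p = 5.607 m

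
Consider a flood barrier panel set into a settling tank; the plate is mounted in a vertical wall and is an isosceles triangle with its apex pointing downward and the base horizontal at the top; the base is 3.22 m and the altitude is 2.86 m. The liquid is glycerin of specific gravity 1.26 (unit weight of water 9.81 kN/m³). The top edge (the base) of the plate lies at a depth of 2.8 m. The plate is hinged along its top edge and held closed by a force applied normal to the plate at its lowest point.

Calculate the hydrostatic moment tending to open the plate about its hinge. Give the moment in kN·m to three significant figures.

γ = 1.26 × 9.81 = 12.3606 kN/m³.
With the apex down, the centroid sits h/3 = 2.86/3 = 0.953333 m below the base (the top edge), so the centroid depth is h_c = 2.8 + 0.953333 = 3.75333 m.
A = ½ × 3.22 × 2.86 = 4.6046 m².
Resultant F = γ·h_c·A = 12.3606 × 3.75333 × 4.6046 = 213.623 kN.
I_c = b·h³/36 = 3.22 × 2.86³/36 = 2.09243 m⁴.
Centre of pressure: y_p = y_c + I_c/(y_c·A) = 3.75333 + 2.09243/(3.75333 × 4.6046) = 3.75333 + 0.121072 = 3.8744 m along the plane.
The resultant acts 0.953333 + 0.121072 = 1.07441 m (along the plate) below the hinge at the top edge, so the moment about the hinge is M = F × 1.07441 = 213.623 × 1.07441 = 229.519 kN·m.

M ≈ 230 kN·m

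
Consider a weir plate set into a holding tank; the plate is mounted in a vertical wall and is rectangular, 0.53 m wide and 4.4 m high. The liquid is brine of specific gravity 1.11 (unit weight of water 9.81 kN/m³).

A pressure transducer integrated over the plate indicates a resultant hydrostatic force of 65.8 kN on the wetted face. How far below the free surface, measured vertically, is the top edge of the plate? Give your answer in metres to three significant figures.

γ = 1.11 × 9.81 = 10.8891 kN/m³.
A = 0.53 × 4.4 = 2.332 m².
From F = γ·h_c·A, the centroid depth is h_c = 65.8/(10.8891 × 2.332) = 2.59123 m.
The centroid lies 4.4/2 = 2.2 m below the top edge, so the top edge sits at h_top = 2.59123 − 2.2 = 0.39123 m below the surface.

d_top ≈ 0.391 m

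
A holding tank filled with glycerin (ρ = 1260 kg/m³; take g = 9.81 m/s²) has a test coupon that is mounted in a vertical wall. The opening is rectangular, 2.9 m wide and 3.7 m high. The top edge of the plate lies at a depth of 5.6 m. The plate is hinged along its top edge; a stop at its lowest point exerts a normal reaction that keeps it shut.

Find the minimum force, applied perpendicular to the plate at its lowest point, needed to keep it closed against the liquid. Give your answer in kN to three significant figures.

γ = ρg = 1260 × 9.81 / 1000 = 12.3606 kN/m³.
The centroid lies 3.7/2 = 1.85 m below the top edge, so the centroid depth is h_c = 5.6 + 1.85 = 7.45 m.
A = 2.9 × 3.7 = 10.73 m².
Resultant F = γ·h_c·A = 12.3606 × 7.45 × 10.73 = 988.088 kN.
I_c = b·h³/12 = 2.9 × 3.7³/12 = 12.2411 m⁴.
Centre of pressure: y_p = y_c + I_c/(y_c·A) = 7.45 + 12.2411/(7.45 × 10.73) = 7.45 + 0.153131 = 7.60313 m along the plane.
The resultant acts 1.85 + 0.153131 = 2.00313 m (along the plate) below the hinge at the top edge, so the moment about the hinge is M = F × 2.00313 = 988.088 × 2.00313 = 1979.27 kN·m.
A normal force at the bottom, 3.7 m from the hinge, must supply this moment: P = 1979.27/3.7 = 534.938 kN.

P ≈ 535 kN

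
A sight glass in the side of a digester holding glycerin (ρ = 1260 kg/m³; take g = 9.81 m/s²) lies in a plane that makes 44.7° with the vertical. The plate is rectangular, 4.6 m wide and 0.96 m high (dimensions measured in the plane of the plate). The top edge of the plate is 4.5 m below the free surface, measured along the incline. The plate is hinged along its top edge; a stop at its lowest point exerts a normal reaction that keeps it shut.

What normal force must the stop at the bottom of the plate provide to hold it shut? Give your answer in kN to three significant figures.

P ≈ 99.7 kN

γ = ρg = 1260 × 9.81 / 1000 = 12.3606 kN/m³.
The plate makes 44.7° with the vertical, i.e. θ = 90° − 44.7° = 45.3° to the horizontal. Measuring y along the incline from the free-surface line, vertical depth h = y·sinθ with sinθ = 0.710799.
The centroid lies 0.96/2 = 0.48 m below the top edge, so y_c = 4.5 + 0.48 = 4.98 m and h_c = 4.98 × 0.710799 = 3.53978 m.
A = 4.6 × 0.96 = 4.416 m².
Resultant F = γ·h_c·A = 12.3606 × 3.53978 × 4.416 = 193.217 kN.
I_c = b·h³/12 = 4.6 × 0.96³/12 = 0.339149 m⁴.
Centre of pressure: y_p = y_c + I_c/(y_c·A) = 4.98 + 0.339149/(4.98 × 4.416) = 4.98 + 0.0154217 = 4.99542 m along the plane.
The resultant acts 0.48 + 0.0154217 = 0.495422 m (along the plate) below the hinge at the top edge, so the moment about the hinge is M = F × 0.495422 = 193.217 × 0.495422 = 95.724 kN·m.
A normal force at the bottom, 0.96 m from the hinge, must supply this moment: P = 95.724/0.96 = 99.7125 kN.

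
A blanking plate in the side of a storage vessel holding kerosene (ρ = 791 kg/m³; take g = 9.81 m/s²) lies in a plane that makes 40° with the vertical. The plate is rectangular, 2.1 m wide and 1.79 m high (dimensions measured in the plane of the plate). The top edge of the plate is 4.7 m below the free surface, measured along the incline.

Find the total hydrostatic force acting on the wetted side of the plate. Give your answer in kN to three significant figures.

γ = ρg = 791 × 9.81 / 1000 = 7.75971 kN/m³.
The plate makes 40° with the vertical, i.e. θ = 90° − 40° = 50° to the horizontal. Measuring y along the incline from the free-surface line, vertical depth h = y·sinθ with sinθ = 0.766044.
The centroid lies 1.79/2 = 0.895 m below the top edge, so y_c = 4.7 + 0.895 = 5.595 m and h_c = 5.595 × 0.766044 = 4.28602 m.
A = 2.1 × 1.79 = 3.759 m².
Resultant F = γ·h_c·A = 7.75971 × 4.28602 × 3.759 = 125.018 kN.

F ≈ 125 kN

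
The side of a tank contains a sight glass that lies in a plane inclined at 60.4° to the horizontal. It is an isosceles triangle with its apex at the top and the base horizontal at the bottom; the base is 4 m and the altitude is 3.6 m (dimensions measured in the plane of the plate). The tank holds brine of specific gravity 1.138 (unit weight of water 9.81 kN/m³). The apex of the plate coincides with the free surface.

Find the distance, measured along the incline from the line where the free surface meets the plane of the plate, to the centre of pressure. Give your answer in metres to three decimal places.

γ = 1.138 × 9.81 = 11.16378 kN/m³.
Let θ = 60.4° be the plate's angle to the horizontal; measure y along the incline from where the plane meets the free surface. Vertical depth h = y·sinθ with sinθ = 0.869495.
With the apex up, the centroid sits 2h/3 = 2 × 3.6/3 = 2.4 m below the apex, so y_c = 2.4 m and h_c = 2.4 × 0.869495 = 2.08679 m.
A = ½ × 4 × 3.6 = 7.2 m².
Resultant F = γ·h_c·A = 11.16378 × 2.08679 × 7.2 = 167.735 kN.
I_c = b·h³/36 = 4 × 3.6³/36 = 5.184 m⁴.
Centre of pressure: y_p = y_c + I_c/(y_c·A) = 2.4 + 5.184/(2.4 × 7.2) = 2.4 + 0.3 = 2.7 m along the plane.

y_p = 2.700 m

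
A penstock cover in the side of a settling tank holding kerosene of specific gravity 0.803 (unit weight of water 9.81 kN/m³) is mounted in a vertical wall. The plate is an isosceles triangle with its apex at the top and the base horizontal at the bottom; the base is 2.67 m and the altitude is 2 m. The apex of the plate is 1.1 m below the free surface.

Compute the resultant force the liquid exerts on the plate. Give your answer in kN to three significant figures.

F ≈ 51.2 kN

γ = 0.803 × 9.81 = 7.87743 kN/m³.
With the apex up, the centroid sits 2h/3 = 2 × 2/3 = 1.33333 m below the apex, so the centroid depth is h_c = 1.1 + 1.33333 = 2.43333 m.
A = ½ × 2.67 × 2 = 2.67 m².
Resultant F = γ·h_c·A = 7.87743 × 2.43333 × 2.67 = 51.1796 kN.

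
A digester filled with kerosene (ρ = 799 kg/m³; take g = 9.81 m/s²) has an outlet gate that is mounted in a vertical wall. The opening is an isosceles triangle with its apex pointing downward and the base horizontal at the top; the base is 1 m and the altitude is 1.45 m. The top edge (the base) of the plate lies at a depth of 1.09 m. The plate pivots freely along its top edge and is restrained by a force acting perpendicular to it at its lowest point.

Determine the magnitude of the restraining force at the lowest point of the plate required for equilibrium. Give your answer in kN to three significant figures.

γ = ρg = 799 × 9.81 / 1000 = 7.83819 kN/m³.
With the apex down, the centroid sits h/3 = 1.45/3 = 0.483333 m below the base (the top edge), so the centroid depth is h_c = 1.09 + 0.483333 = 1.57333 m.
A = ½ × 1 × 1.45 = 0.725 m².
Resultant F = γ·h_c·A = 7.83819 × 1.57333 × 0.725 = 8.94074 kN.
I_c = b·h³/36 = 1 × 1.45³/36 = 0.084684 m⁴.
Centre of pressure: y_p = y_c + I_c/(y_c·A) = 1.57333 + 0.084684/(1.57333 × 0.725) = 1.57333 + 0.074241 = 1.64757 m along the plane.
The resultant acts 0.483333 + 0.074241 = 0.557574 m (along the plate) below the hinge at the top edge, so the moment about the hinge is M = F × 0.557574 = 8.94074 × 0.557574 = 4.98512 kN·m.
A normal force at the bottom, 1.45 m from the hinge, must supply this moment: P = 4.98512/1.45 = 3.43801 kN.

P ≈ 3.44 kN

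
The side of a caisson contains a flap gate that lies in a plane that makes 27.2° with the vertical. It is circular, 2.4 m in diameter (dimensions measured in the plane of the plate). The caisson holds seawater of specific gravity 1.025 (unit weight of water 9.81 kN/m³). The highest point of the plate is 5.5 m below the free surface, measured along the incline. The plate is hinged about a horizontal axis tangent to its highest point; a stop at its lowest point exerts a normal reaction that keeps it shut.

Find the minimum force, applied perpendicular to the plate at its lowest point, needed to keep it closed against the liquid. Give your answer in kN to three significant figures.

P ≈ 142 kN

γ = 1.025 × 9.81 = 10.05525 kN/m³.
The plate makes 27.2° with the vertical, i.e. θ = 90° − 27.2° = 62.8° to the horizontal. Measuring y along the incline from the free-surface line, vertical depth h = y·sinθ with sinθ = 0.889416.
The centroid is at the centre, 1.2 m below the top of the plate, so y_c = 5.5 + 1.2 = 6.7 m and h_c = 6.7 × 0.889416 = 5.95909 m.
A = π(1.2)² = 4.52389 m².
Resultant F = γ·h_c·A = 10.05525 × 5.95909 × 4.52389 = 271.072 kN.
I_c = πr⁴/4 = π × 1.2⁴/4 = 1.6286 m⁴.
Centre of pressure: y_p = y_c + I_c/(y_c·A) = 6.7 + 1.6286/(6.7 × 4.52389) = 6.7 + 0.0537313 = 6.75373 m along the plane.
The resultant acts 1.2 + 0.0537313 = 1.25373 m (along the plate) below the hinge at the top edge, so the moment about the hinge is M = F × 1.25373 = 271.072 × 1.25373 = 339.851 kN·m.
A normal force at the bottom, 2.4 m from the hinge, must supply this moment: P = 339.851/2.4 = 141.605 kN.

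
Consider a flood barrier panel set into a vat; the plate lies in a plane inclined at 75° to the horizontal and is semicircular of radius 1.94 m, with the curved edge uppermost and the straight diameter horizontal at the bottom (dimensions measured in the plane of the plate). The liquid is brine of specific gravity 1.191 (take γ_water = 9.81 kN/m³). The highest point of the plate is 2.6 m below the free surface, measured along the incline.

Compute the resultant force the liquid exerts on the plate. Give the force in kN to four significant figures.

F ≈ 248.0 kN

γ = 1.191 × 9.81 = 11.68371 kN/m³.
Let θ = 75° be the plate's angle to the horizontal; measure y along the incline from where the plane meets the free surface. Vertical depth h = y·sinθ with sinθ = 0.965926.
The centroid lies 4r/(3π) = 0.823362 m above the diameter, so r − 4r/(3π) = 1.94 − 0.823362 = 1.11664 m below the topmost point, so y_c = 2.6 + 1.11664 = 3.71664 m and h_c = 3.71664 × 0.965926 = 3.59 m.
A = πr²/2 = π × 1.94²/2 = 5.91185 m².
Resultant F = γ·h_c·A = 11.68371 × 3.59 × 5.91185 = 247.97 kN.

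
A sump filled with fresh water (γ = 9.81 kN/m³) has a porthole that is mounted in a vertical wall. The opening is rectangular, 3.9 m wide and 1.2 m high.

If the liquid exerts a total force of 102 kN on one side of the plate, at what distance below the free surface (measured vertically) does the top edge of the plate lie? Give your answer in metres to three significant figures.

γ = 9.81 kN/m³.
A = 3.9 × 1.2 = 4.68 m².
From F = γ·h_c·A, the centroid depth is h_c = 102/(9.81 × 4.68) = 2.2217 m.
The centroid lies 1.2/2 = 0.6 m below the top edge, so the top edge sits at h_top = 2.2217 − 0.6 = 1.6217 m below the surface.

d_top ≈ 1.62 m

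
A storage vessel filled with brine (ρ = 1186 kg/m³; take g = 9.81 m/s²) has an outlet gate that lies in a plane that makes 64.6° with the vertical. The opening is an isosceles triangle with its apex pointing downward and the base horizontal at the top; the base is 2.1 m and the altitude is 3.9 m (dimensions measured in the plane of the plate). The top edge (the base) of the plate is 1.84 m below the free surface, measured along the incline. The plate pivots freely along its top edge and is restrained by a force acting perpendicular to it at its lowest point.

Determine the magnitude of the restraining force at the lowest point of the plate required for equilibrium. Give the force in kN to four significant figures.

P ≈ 25.82 kN

γ = ρg = 1186 × 9.81 / 1000 = 11.63466 kN/m³.
The plate makes 64.6° with the vertical, i.e. θ = 90° − 64.6° = 25.4° to the horizontal. Measuring y along the incline from the free-surface line, vertical depth h = y·sinθ with sinθ = 0.428935.
With the apex down, the centroid sits h/3 = 3.9/3 = 1.3 m below the base (the top edge), so y_c = 1.84 + 1.3 = 3.14 m and h_c = 3.14 × 0.428935 = 1.34686 m.
A = ½ × 2.1 × 3.9 = 4.095 m².
Resultant F = γ·h_c·A = 11.63466 × 1.34686 × 4.095 = 64.1697 kN.
I_c = b·h³/36 = 2.1 × 3.9³/36 = 3.46027 m⁴.
Centre of pressure: y_p = y_c + I_c/(y_c·A) = 3.14 + 3.46027/(3.14 × 4.095) = 3.14 + 0.269108 = 3.40911 m along the plane.
The resultant acts 1.3 + 0.269108 = 1.56911 m (along the plate) below the hinge at the top edge, so the moment about the hinge is M = F × 1.56911 = 64.1697 × 1.56911 = 100.689 kN·m.
A normal force at the bottom, 3.9 m from the hinge, must supply this moment: P = 100.689/3.9 = 25.8177 kN.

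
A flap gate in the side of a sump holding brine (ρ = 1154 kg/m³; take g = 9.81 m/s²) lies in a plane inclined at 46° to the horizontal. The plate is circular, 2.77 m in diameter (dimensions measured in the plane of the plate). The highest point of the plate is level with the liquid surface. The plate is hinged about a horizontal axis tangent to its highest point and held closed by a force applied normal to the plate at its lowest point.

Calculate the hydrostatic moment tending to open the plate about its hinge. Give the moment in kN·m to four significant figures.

M ≈ 117.7 kN·m

γ = ρg = 1154 × 9.81 / 1000 = 11.32074 kN/m³.
Let θ = 46° be the plate's angle to the horizontal; measure y along the incline from where the plane meets the free surface. Vertical depth h = y·sinθ with sinθ = 0.719340.
The centroid is at the centre, 1.385 m below the top of the plate, so y_c = 1.385 m and h_c = 1.385 × 0.719340 = 0.996286 m.
A = π(1.385)² = 6.02628 m².
Resultant F = γ·h_c·A = 11.32074 × 0.996286 × 6.02628 = 67.9686 kN.
I_c = πr⁴/4 = π × 1.385⁴/4 = 2.88994 m⁴.
Centre of pressure: y_p = y_c + I_c/(y_c·A) = 1.385 + 2.88994/(1.385 × 6.02628) = 1.385 + 0.34625 = 1.73125 m along the plane.
The resultant acts 1.385 + 0.34625 = 1.73125 m (along the plate) below the hinge at the top edge, so the moment about the hinge is M = F × 1.73125 = 67.9686 × 1.73125 = 117.671 kN·m.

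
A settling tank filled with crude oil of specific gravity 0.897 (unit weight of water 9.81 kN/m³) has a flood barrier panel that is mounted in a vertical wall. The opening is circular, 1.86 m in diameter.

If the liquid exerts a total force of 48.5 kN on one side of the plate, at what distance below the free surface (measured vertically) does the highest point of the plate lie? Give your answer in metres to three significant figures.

γ = 0.897 × 9.81 = 8.79957 kN/m³.
A = π(0.93)² = 2.71716 m².
From F = γ·h_c·A, the centroid depth is h_c = 48.5/(8.79957 × 2.71716) = 2.02845 m.
The centroid is at the centre, 0.93 m below the top of the plate, so the highest point sits at h_top = 2.02845 − 0.93 = 1.09845 m below the surface.

d_top ≈ 1.10 m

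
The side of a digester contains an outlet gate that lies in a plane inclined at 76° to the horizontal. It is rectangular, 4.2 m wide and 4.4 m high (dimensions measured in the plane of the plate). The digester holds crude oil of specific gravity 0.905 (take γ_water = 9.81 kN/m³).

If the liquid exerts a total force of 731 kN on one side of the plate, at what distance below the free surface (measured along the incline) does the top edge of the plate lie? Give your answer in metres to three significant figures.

γ = 0.905 × 9.81 = 8.87805 kN/m³.
A = 4.2 × 4.4 = 18.48 m².
From F = γ·h_c·A, the centroid depth is h_c = 731/(8.87805 × 18.48) = 4.45551 m.
Let θ = 76° be the plate's angle to the horizontal; measure y along the incline from where the plane meets the free surface. Vertical depth h = y·sinθ with sinθ = 0.970296.
Along the incline, y_c = h_c/sinθ = 4.45551/0.970296 = 4.59191 m.
The centroid lies 4.4/2 = 2.2 m below the top edge, so the top edge sits at y_top = 4.59191 − 2.2 = 2.39191 m along the incline.

y_top ≈ 2.39 m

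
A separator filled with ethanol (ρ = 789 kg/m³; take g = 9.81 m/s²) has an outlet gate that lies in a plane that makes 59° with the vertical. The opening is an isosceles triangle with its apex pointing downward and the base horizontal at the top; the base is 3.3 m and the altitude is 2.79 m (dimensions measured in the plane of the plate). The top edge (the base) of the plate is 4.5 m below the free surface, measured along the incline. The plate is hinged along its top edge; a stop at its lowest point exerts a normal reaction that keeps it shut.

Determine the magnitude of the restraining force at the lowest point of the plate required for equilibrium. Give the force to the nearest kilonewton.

P ≈ 36 kN

γ = ρg = 789 × 9.81 / 1000 = 7.74009 kN/m³.
The plate makes 59° with the vertical, i.e. θ = 90° − 59° = 31° to the horizontal. Measuring y along the incline from the free-surface line, vertical depth h = y·sinθ with sinθ = 0.515038.
With the apex down, the centroid sits h/3 = 2.79/3 = 0.93 m below the base (the top edge), so y_c = 4.5 + 0.93 = 5.43 m and h_c = 5.43 × 0.515038 = 2.79666 m.
A = ½ × 3.3 × 2.79 = 4.6035 m².
Resultant F = γ·h_c·A = 7.74009 × 2.79666 × 4.6035 = 99.6492 kN.
I_c = b·h³/36 = 3.3 × 2.79³/36 = 1.99078 m⁴.
Centre of pressure: y_p = y_c + I_c/(y_c·A) = 5.43 + 1.99078/(5.43 × 4.6035) = 5.43 + 0.0796407 = 5.50964 m along the plane.
The resultant acts 0.93 + 0.0796407 = 1.00964 m (along the plate) below the hinge at the top edge, so the moment about the hinge is M = F × 1.00964 = 99.6492 × 1.00964 = 100.61 kN·m.
A normal force at the bottom, 2.79 m from the hinge, must supply this moment: P = 100.61/2.79 = 36.0609 kN.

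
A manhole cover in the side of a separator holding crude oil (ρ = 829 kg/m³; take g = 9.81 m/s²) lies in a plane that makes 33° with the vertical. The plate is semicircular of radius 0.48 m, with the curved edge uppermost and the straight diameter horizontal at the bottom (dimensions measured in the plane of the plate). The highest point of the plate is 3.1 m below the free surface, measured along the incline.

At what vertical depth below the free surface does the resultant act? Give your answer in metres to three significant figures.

h_p = 2.84 m

γ = ρg = 829 × 9.81 / 1000 = 8.13249 kN/m³.
The plate makes 33° with the vertical, i.e. θ = 90° − 33° = 57° to the horizontal. Measuring y along the incline from the free-surface line, vertical depth h = y·sinθ with sinθ = 0.838671.
The centroid lies 4r/(3π) = 0.203718 m above the diameter, so r − 4r/(3π) = 0.48 − 0.203718 = 0.276282 m below the topmost point, so y_c = 3.1 + 0.276282 = 3.37628 m and h_c = 3.37628 × 0.838671 = 2.83159 m.
A = πr²/2 = π × 0.48²/2 = 0.361911 m².
Resultant F = γ·h_c·A = 8.13249 × 2.83159 × 0.361911 = 8.33404 kN.
I_c = (π/8 − 8/(9π))·r⁴ = 0.109757 × 0.48⁴ = 0.00582636 m⁴.
Centre of pressure: y_p = y_c + I_c/(y_c·A) = 3.37628 + 0.00582636/(3.37628 × 0.361911) = 3.37628 + 0.00476823 = 3.38105 m along the plane.
Vertically, h_p = y_p·sinθ = 3.38105 × 0.838671 = 2.83559 m.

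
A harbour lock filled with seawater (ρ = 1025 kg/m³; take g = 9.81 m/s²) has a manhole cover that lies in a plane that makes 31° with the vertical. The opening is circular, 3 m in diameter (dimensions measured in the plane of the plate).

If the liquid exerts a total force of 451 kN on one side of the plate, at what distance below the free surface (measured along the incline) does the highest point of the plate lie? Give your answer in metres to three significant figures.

γ = ρg = 1025 × 9.81 / 1000 = 10.05525 kN/m³.
A = π(1.5)² = 7.06858 m².
From F = γ·h_c·A, the centroid depth is h_c = 451/(10.05525 × 7.06858) = 6.34529 m.
The plate makes 31° with the vertical, i.e. θ = 90° − 31° = 59° to the horizontal. Measuring y along the incline from the free-surface line, vertical depth h = y·sinθ with sinθ = 0.857167.
Along the incline, y_c = h_c/sinθ = 6.34529/0.857167 = 7.40263 m.
The centroid is at the centre, 1.5 m below the top of the plate, so the highest point sits at y_top = 7.40263 − 1.5 = 5.90263 m along the incline.

y_top ≈ 5.90 m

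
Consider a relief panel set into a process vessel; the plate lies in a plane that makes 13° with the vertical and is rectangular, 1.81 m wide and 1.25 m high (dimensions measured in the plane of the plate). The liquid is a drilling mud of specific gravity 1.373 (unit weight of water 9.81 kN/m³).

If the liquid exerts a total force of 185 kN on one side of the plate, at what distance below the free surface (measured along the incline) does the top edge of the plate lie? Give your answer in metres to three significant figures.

y_top ≈ 5.61 m

γ = 1.373 × 9.81 = 13.46913 kN/m³.
A = 1.81 × 1.25 = 2.2625 m².
From F = γ·h_c·A, the centroid depth is h_c = 185/(13.46913 × 2.2625) = 6.07077 m.
The plate makes 13° with the vertical, i.e. θ = 90° − 13° = 77° to the horizontal. Measuring y along the incline from the free-surface line, vertical depth h = y·sinθ with sinθ = 0.974370.
Along the incline, y_c = h_c/sinθ = 6.07077/0.974370 = 6.23046 m.
The centroid lies 1.25/2 = 0.625 m below the top edge, so the top edge sits at y_top = 6.23046 − 0.625 = 5.60546 m along the incline.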